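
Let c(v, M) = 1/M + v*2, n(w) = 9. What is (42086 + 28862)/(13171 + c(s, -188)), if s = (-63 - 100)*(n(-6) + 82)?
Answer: -13338224/3101061 ≈ -4.3012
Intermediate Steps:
s = -14833 (s = (-63 - 100)*(9 + 82) = -163*91 = -14833)
c(v, M) = 1/M + 2*v
(42086 + 28862)/(13171 + c(s, -188)) = (42086 + 28862)/(13171 + (1/(-188) + 2*(-14833))) = 70948/(13171 + (-1/188 - 29666)) = 70948/(13171 - 5577209/188) = 70948/(-3101061/188) = 70948*(-188/3101061) = -13338224/3101061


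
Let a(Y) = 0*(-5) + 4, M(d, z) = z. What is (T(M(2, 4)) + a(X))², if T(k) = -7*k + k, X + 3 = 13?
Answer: 400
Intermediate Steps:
X = 10 (X = -3 + 13 = 10)
T(k) = -6*k
a(Y) = 4 (a(Y) = 0 + 4 = 4)
(T(M(2, 4)) + a(X))² = (-6*4 + 4)² = (-24 + 4)² = (-20)² = 400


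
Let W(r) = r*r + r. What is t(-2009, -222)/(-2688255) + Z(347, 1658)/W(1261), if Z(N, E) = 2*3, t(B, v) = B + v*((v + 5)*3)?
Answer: -113388246718/2139020309205 ≈ -0.053009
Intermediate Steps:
t(B, v) = B + v*(15 + 3*v) (t(B, v) = B + v*((5 + v)*3) = B + v*(15 + 3*v))
Z(N, E) = 6
W(r) = r + r² (W(r) = r² + r = r + r²)
t(-2009, -222)/(-2688255) + Z(347, 1658)/W(1261) = (-2009 + 3*(-222)² + 15*(-222))/(-2688255) + 6/((1261*(1 + 1261))) = (-2009 + 3*49284 - 3330)*(-1/2688255) + 6/((1261*1262)) = (-2009 + 147852 - 3330)*(-1/2688255) + 6/1591382 = 142513*(-1/2688255) + 6*(1/1591382) = -142513/2688255 + 3/795691 = -113388246718/2139020309205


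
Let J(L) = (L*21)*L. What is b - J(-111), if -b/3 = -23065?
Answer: -189546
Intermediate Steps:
b = 69195 (b = -3*(-23065) = 69195)
J(L) = 21*L² (J(L) = (21*L)*L = 21*L²)
b - J(-111) = 69195 - 21*(-111)² = 69195 - 21*12321 = 69195 - 1*258741 = 69195 - 258741 = -189546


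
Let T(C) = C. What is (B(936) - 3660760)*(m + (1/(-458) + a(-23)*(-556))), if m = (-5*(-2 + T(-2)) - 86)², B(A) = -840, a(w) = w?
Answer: -14375351890800/229 ≈ -6.2774e+10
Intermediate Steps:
m = 4356 (m = (-5*(-2 - 2) - 86)² = (-5*(-4) - 86)² = (20 - 86)² = (-66)² = 4356)
(B(936) - 3660760)*(m + (1/(-458) + a(-23)*(-556))) = (-840 - 3660760)*(4356 + (1/(-458) - 23*(-556))) = -3661600*(4356 + (-1/458 + 12788)) = -3661600*(4356 + 5856903/458) = -3661600*7851951/458 = -14375351890800/229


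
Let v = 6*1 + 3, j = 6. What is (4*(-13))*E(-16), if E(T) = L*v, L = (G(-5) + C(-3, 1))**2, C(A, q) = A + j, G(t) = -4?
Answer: -468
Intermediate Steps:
C(A, q) = 6 + A (C(A, q) = A + 6 = 6 + A)
L = 1 (L = (-4 + (6 - 3))**2 = (-4 + 3)**2 = (-1)**2 = 1)
v = 9 (v = 6 + 3 = 9)
E(T) = 9 (E(T) = 1*9 = 9)
(4*(-13))*E(-16) = (4*(-13))*9 = -52*9 = -468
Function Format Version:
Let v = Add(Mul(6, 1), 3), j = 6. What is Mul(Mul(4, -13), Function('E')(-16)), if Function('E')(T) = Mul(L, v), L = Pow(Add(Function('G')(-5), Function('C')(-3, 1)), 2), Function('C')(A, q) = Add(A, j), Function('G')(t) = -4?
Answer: -468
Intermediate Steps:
Function('C')(A, q) = Add(6, A) (Function('C')(A, q) = Add(A, 6) = Add(6, A))
L = 1 (L = Pow(Add(-4, Add(6, -3)), 2) = Pow(Add(-4, 3), 2) = Pow(-1, 2) = 1)
v = 9 (v = Add(6, 3) = 9)
Function('E')(T) = 9 (Function('E')(T) = Mul(1, 9) = 9)
Mul(Mul(4, -13), Function('E')(-16)) = Mul(Mul(4, -13), 9) = Mul(-52, 9) = -468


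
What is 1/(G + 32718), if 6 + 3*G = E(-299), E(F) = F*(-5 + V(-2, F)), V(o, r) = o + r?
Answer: 1/63214 ≈ 1.5819e-5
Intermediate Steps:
E(F) = F*(-7 + F) (E(F) = F*(-5 + (-2 + F)) = F*(-7 + F))
G = 30496 (G = -2 + (-299*(-7 - 299))/3 = -2 + (-299*(-306))/3 = -2 + (1/3)*91494 = -2 + 30498 = 30496)
1/(G + 32718) = 1/(30496 + 32718) = 1/63214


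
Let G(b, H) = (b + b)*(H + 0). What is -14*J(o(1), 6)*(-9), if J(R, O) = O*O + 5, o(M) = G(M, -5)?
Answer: 5166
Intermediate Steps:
G(b, H) = 2*H*b (G(b, H) = (2*b)*H = 2*H*b)
o(M) = -10*M (o(M) = 2*(-5)*M = -10*M)
J(R, O) = 5 + O² (J(R, O) = O² + 5 = 5 + O²)
-14*J(o(1), 6)*(-9) = -14*(5 + 6²)*(-9) = -14*(5 + 36)*(-9) = -14*41*(-9) = -574*(-9) = 5166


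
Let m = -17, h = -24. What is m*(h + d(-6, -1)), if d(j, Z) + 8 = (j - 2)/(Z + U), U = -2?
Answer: 1496/3 ≈ 498.67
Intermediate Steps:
d(j, Z) = -8 + (-2 + j)/(-2 + Z) (d(j, Z) = -8 + (j - 2)/(Z - 2) = -8 + (-2 + j)/(-2 + Z))
m*(h + d(-6, -1)) = -17*(-24 + (14 - 6 - 8*(-1))/(-2 - 1)) = -17*(-24 + (14 - 6 + 8)/(-3)) = -17*(-24 - ⅓*16) = -17*(-24 - 16/3) = -17*(-88/3) = 1496/3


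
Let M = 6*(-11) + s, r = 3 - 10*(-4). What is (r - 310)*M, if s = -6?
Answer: 19224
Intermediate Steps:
r = 43 (r = 3 + 40 = 43)
M = -72 (M = 6*(-11) - 6 = -66 - 6 = -72)
(r - 310)*M = (43 - 310)*(-72) = -267*(-72) = 19224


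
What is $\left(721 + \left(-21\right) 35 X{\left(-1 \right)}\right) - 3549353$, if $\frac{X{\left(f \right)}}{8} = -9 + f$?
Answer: $-3489832$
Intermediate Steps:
$X{\left(f \right)} = -72 + 8 f$ ($X{\left(f \right)} = 8 \left(-9 + f\right) = -72 + 8 f$)
$\left(721 + \left(-21\right) 35 X{\left(-1 \right)}\right) - 3549353 = \left(721 + \left(-21\right) 35 \left(-72 + 8 \left(-1\right)\right)\right) - 3549353 = \left(721 - 735 \left(-72 - 8\right)\right) - 3549353 = \left(721 - -58800\right) - 3549353 = \left(721 + 58800\right) - 3549353 = 59521 - 3549353 = -3489832$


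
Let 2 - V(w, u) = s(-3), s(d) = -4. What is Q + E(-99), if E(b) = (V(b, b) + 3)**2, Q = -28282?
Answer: -28201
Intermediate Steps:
V(w, u) = 6 (V(w, u) = 2 - 1*(-4) = 2 + 4 = 6)
E(b) = 81 (E(b) = (6 + 3)**2 = 9**2 = 81)
Q + E(-99) = -28282 + 81 = -28201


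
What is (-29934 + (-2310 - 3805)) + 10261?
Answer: -25788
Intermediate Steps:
(-29934 + (-2310 - 3805)) + 10261 = (-29934 - 6115) + 10261 = -36049 + 10261 = -25788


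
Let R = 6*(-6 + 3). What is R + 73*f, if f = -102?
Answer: -7464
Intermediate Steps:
R = -18 (R = 6*(-3) = -18)
R + 73*f = -18 + 73*(-102) = -18 - 7446 = -7464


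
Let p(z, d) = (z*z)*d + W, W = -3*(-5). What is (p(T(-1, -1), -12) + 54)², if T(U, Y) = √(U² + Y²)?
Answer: 2025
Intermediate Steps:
W = 15
p(z, d) = 15 + d*z² (p(z, d) = (z*z)*d + 15 = z²*d + 15 = d*z² + 15 = 15 + d*z²)
(p(T(-1, -1), -12) + 54)² = ((15 - 12*(√((-1)² + (-1)²))²) + 54)² = ((15 - 12*(√(1 + 1))²) + 54)² = ((15 - 12*(√2)²) + 54)² = ((15 - 12*2) + 54)² = ((15 - 24) + 54)² = (-9 + 54)² = 45² = 2025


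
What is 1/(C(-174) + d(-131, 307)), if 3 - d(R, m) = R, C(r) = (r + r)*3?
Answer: -1/910 ≈ -0.0010989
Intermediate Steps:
C(r) = 6*r (C(r) = (2*r)*3 = 6*r)
d(R, m) = 3 - R
1/(C(-174) + d(-131, 307)) = 1/(6*(-174) + (3 - 1*(-131))) = 1/(-1044 + (3 + 131)) = 1/(-1044 + 134) = 1/(-910) = -1/910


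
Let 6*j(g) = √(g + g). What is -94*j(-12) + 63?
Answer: 63 - 94*I*√6/3 ≈ 63.0 - 76.751*I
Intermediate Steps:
j(g) = √2*√g/6 (j(g) = √(g + g)/6 = √(2*g)/6 = (√2*√g)/6 = √2*√g/6)
-94*j(-12) + 63 = -47*√2*√(-12)/3 + 63 = -47*√2*2*I*√3/3 + 63 = -94*I*√6/3 + 63 = 63 - 94*I*√6/3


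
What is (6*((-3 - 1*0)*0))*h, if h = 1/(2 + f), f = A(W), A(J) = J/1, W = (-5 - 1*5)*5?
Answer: 0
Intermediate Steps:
W = -50 (W = (-5 - 5)*5 = -10*5 = -50)
A(J) = J (A(J) = J*1 = J)
f = -50
h = -1/48 (h = 1/(2 - 50) = 1/(-48) = -1/48 ≈ -0.020833)
(6*((-3 - 1*0)*0))*h = (6*((-3 - 1*0)*0))*(-1/48) = (6*((-3 + 0)*0))*(-1/48) = (6*(-3*0))*(-1/48) = (6*0)*(-1/48) = 0*(-1/48) = 0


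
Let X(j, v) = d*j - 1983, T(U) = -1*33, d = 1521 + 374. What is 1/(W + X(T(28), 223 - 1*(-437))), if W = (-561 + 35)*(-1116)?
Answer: 1/522498 ≈ 1.9139e-6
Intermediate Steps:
d = 1895
T(U) = -33
X(j, v) = -1983 + 1895*j (X(j, v) = 1895*j - 1983 = -1983 + 1895*j)
W = 587016 (W = -526*(-1116) = 587016)
1/(W + X(T(28), 223 - 1*(-437))) = 1/(587016 + (-1983 + 1895*(-33))) = 1/(587016 + (-1983 - 62535)) = 1/(587016 - 64518) = 1/522498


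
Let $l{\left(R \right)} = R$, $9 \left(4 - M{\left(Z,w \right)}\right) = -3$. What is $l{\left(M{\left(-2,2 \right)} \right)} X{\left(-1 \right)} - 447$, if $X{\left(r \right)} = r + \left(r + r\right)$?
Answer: $-460$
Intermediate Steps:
$M{\left(Z,w \right)} = \frac{13}{3}$ ($M{\left(Z,w \right)} = 4 - - \frac{1}{3} = 4 + \frac{1}{3} = \frac{13}{3}$)
$X{\left(r \right)} = 3 r$ ($X{\left(r \right)} = r + 2 r = 3 r$)
$l{\left(M{\left(-2,2 \right)} \right)} X{\left(-1 \right)} - 447 = \frac{13 \cdot 3 \left(-1\right)}{3} - 447 = \frac{13}{3} \left(-3\right) - 447 = -13 - 447 = -460$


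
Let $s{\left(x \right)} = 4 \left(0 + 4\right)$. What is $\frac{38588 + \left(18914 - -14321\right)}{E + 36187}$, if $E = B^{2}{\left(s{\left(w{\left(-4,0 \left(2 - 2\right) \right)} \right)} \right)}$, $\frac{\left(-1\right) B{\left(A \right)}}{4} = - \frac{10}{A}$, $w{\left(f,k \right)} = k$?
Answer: $\frac{287292}{144773} \approx 1.9844$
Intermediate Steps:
$s{\left(x \right)} = 16$ ($s{\left(x \right)} = 4 \cdot 4 = 16$)
$B{\left(A \right)} = \frac{40}{A}$ ($B{\left(A \right)} = - 4 \left(- \frac{10}{A}\right) = \frac{40}{A}$)
$E = \frac{25}{4}$ ($E = \left(\frac{40}{16}\right)^{2} = \left(40 \cdot \frac{1}{16}\right)^{2} = \left(\frac{5}{2}\right)^{2} = \frac{25}{4} \approx 6.25$)
$\frac{38588 + \left(18914 - -14321\right)}{E + 36187} = \frac{38588 + \left(18914 - -14321\right)}{\frac{25}{4} + 36187} = \frac{38588 + \left(18914 + 14321\right)}{\frac{144773}{4}} = \left(38588 + 33235\right) \frac{4}{144773} = 71823 \cdot \frac{4}{144773} = \frac{287292}{144773}$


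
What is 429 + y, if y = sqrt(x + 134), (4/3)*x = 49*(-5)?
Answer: 429 + I*sqrt(199)/2 ≈ 429.0 + 7.0534*I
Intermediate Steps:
x = -735/4 (x = 3*(49*(-5))/4 = (3/4)*(-245) = -735/4 ≈ -183.75)
y = I*sqrt(199)/2 (y = sqrt(-735/4 + 134) = sqrt(-199/4) = I*sqrt(199)/2 ≈ 7.0534*I)
429 + y = 429 + I*sqrt(199)/2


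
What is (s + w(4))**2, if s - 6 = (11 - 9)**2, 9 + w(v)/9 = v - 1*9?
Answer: 13456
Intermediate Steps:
w(v) = -162 + 9*v (w(v) = -81 + 9*(v - 1*9) = -81 + 9*(v - 9) = -81 + 9*(-9 + v) = -81 + (-81 + 9*v) = -162 + 9*v)
s = 10 (s = 6 + (11 - 9)**2 = 6 + 2**2 = 6 + 4 = 10)
(s + w(4))**2 = (10 + (-162 + 9*4))**2 = (10 + (-162 + 36))**2 = (10 - 126)**2 = (-116)**2 = 13456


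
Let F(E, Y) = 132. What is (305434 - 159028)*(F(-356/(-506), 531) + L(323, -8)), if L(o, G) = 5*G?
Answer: 13469352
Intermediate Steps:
(305434 - 159028)*(F(-356/(-506), 531) + L(323, -8)) = (305434 - 159028)*(132 + 5*(-8)) = 146406*(132 - 40) = 146406*92 = 13469352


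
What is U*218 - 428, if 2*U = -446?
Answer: -49042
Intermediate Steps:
U = -223 (U = (½)*(-446) = -223)
U*218 - 428 = -223*218 - 428 = -48614 - 428 = -49042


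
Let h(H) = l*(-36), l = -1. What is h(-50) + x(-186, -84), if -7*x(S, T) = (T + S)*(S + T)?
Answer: -72648/7 ≈ -10378.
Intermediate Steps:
h(H) = 36 (h(H) = -1*(-36) = 36)
x(S, T) = -(S + T)²/7 (x(S, T) = -(T + S)*(S + T)/7 = -(S + T)*(S + T)/7 = -(S + T)²/7)
h(-50) + x(-186, -84) = 36 - (-186 - 84)²/7 = 36 - ⅐*(-270)² = 36 - ⅐*72900 = 36 - 72900/7 = -72648/7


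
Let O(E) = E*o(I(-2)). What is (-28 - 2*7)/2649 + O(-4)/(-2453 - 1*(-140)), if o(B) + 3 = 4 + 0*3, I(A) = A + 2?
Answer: -28850/2042379 ≈ -0.014126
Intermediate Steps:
I(A) = 2 + A
o(B) = 1 (o(B) = -3 + (4 + 0*3) = -3 + (4 + 0) = -3 + 4 = 1)
O(E) = E (O(E) = E*1 = E)
(-28 - 2*7)/2649 + O(-4)/(-2453 - 1*(-140)) = (-28 - 2*7)/2649 - 4/(-2453 - 1*(-140)) = (-28 - 14)*(1/2649) - 4/(-2453 + 140) = -42*1/2649 - 4/(-2313) = -14/883 - 4*(-1/2313) = -14/883 + 4/2313 = -28850/2042379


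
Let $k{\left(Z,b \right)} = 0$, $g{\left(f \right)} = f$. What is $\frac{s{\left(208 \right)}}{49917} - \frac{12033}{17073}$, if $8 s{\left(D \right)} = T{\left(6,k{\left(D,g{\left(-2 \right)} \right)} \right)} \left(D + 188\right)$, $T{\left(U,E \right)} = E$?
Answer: $- \frac{191}{271} \approx -0.7048$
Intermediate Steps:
$s{\left(D \right)} = 0$ ($s{\left(D \right)} = \frac{0 \left(D + 188\right)}{8} = \frac{0 \left(188 + D\right)}{8} = \frac{1}{8} \cdot 0 = 0$)
$\frac{s{\left(208 \right)}}{49917} - \frac{12033}{17073} = \frac{0}{49917} - \frac{12033}{17073} = 0 \cdot \frac{1}{49917} - \frac{191}{271} = 0 - \frac{191}{271} = - \frac{191}{271}$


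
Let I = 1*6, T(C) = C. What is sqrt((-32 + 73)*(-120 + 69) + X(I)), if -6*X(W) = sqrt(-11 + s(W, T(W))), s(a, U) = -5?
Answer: sqrt(-18819 - 6*I)/3 ≈ 0.0072896 - 45.727*I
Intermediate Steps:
I = 6
X(W) = -2*I/3 (X(W) = -sqrt(-11 - 5)/6 = -2*I/3)
sqrt((-32 + 73)*(-120 + 69) + X(I)) = sqrt((-32 + 73)*(-120 + 69) - 2*I/3) = sqrt(41*(-51) - 2*I/3) = sqrt(-2091 - 2*I/3)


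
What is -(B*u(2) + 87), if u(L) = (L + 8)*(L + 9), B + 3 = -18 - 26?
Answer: 5083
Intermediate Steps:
B = -47 (B = -3 + (-18 - 26) = -3 - 44 = -47)
u(L) = (8 + L)*(9 + L)
-(B*u(2) + 87) = -(-47*(72 + 2**2 + 17*2) + 87) = -(-47*(72 + 4 + 34) + 87) = -(-47*110 + 87) = -(-5170 + 87) = -1*(-5083) = 5083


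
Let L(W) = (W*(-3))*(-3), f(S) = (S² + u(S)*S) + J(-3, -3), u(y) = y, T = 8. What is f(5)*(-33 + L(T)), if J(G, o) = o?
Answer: 1833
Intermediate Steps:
f(S) = -3 + 2*S² (f(S) = (S² + S*S) - 3 = (S² + S²) - 3 = 2*S² - 3 = -3 + 2*S²)
L(W) = 9*W (L(W) = -3*W*(-3) = 9*W)
f(5)*(-33 + L(T)) = (-3 + 2*5²)*(-33 + 9*8) = (-3 + 2*25)*(-33 + 72) = (-3 + 50)*39 = 47*39 = 1833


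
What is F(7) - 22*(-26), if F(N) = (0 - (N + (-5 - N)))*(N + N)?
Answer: 642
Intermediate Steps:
F(N) = 10*N (F(N) = (0 - 1*(-5))*(2*N) = (0 + 5)*(2*N) = 5*(2*N) = 10*N)
F(7) - 22*(-26) = 10*7 - 22*(-26) = 70 + 572 = 642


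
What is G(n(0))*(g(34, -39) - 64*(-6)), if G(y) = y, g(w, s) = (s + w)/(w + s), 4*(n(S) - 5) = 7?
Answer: 10395/4 ≈ 2598.8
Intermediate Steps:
n(S) = 27/4 (n(S) = 5 + (¼)*7 = 5 + 7/4 = 27/4)
g(w, s) = 1 (g(w, s) = (s + w)/(s + w) = 1)
G(n(0))*(g(34, -39) - 64*(-6)) = 27*(1 - 64*(-6))/4 = 27*(1 + 384)/4 = (27/4)*385 = 10395/4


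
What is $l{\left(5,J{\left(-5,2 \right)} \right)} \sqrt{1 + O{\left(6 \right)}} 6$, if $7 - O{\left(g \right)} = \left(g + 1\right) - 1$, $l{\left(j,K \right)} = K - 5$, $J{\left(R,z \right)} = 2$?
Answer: $- 18 \sqrt{2} \approx -25.456$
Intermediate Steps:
$l{\left(j,K \right)} = -5 + K$ ($l{\left(j,K \right)} = K - 5 = -5 + K$)
$O{\left(g \right)} = 7 - g$ ($O{\left(g \right)} = 7 - \left(\left(g + 1\right) - 1\right) = 7 - \left(\left(1 + g\right) - 1\right) = 7 - g$)
$l{\left(5,J{\left(-5,2 \right)} \right)} \sqrt{1 + O{\left(6 \right)}} 6 = \left(-5 + 2\right) \sqrt{1 + \left(7 - 6\right)} 6 = - 3 \sqrt{1 + \left(7 - 6\right)} 6 = - 3 \sqrt{1 + 1} \cdot 6 = - 3 \sqrt{2} \cdot 6 = - 18 \sqrt{2}$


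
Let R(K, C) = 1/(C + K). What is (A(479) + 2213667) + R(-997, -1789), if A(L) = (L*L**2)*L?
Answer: 146670045808327/2786 ≈ 5.2645e+10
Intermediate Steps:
A(L) = L**4 (A(L) = L**3*L = L**4)
(A(479) + 2213667) + R(-997, -1789) = (479**4 + 2213667) + 1/(-1789 - 997) = (52643172481 + 2213667) + 1/(-2786) = 52645386148 - 1/2786 = 146670045808327/2786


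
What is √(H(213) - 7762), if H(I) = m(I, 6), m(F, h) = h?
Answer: 2*I*√1939 ≈ 88.068*I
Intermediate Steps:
H(I) = 6
√(H(213) - 7762) = √(6 - 7762) = √(-7756) = 2*I*√1939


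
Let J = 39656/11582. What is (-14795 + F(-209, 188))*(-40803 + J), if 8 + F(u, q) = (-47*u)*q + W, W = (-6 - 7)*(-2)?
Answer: -432834749711715/5791 ≈ -7.4743e+10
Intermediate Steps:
W = 26 (W = -13*(-2) = 26)
J = 19828/5791 (J = 39656*(1/11582) = 19828/5791 ≈ 3.4239)
F(u, q) = 18 - 47*q*u (F(u, q) = -8 + ((-47*u)*q + 26) = -8 + (-47*q*u + 26) = -8 + (26 - 47*q*u) = 18 - 47*q*u)
(-14795 + F(-209, 188))*(-40803 + J) = (-14795 + (18 - 47*188*(-209)))*(-40803 + 19828/5791) = (-14795 + (18 + 1846724))*(-236270345/5791) = (-14795 + 1846742)*(-236270345/5791) = 1831947*(-236270345/5791) = -432834749711715/5791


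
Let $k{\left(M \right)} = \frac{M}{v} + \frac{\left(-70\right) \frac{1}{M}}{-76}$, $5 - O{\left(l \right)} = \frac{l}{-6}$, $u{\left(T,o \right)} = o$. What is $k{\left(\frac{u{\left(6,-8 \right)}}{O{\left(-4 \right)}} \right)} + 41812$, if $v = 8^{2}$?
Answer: $\frac{495716815}{11856} \approx 41812.0$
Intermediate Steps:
$O{\left(l \right)} = 5 + \frac{l}{6}$ ($O{\left(l \right)} = 5 - \frac{l}{-6} = 5 - l \left(- \frac{1}{6}\right) = 5 - - \frac{l}{6} = 5 + \frac{l}{6}$)
$v = 64$
$k{\left(M \right)} = \frac{M}{64} + \frac{35}{38 M}$ ($k{\left(M \right)} = \frac{M}{64} + \frac{\left(-70\right) \frac{1}{M}}{-76} = M \frac{1}{64} + - \frac{70}{M} \left(- \frac{1}{76}\right) = \frac{M}{64} + \frac{35}{38 M}$)
$k{\left(\frac{u{\left(6,-8 \right)}}{O{\left(-4 \right)}} \right)} + 41812 = \left(\frac{\left(-8\right) \frac{1}{5 + \frac{1}{6} \left(-4\right)}}{64} + \frac{35}{38 \left(- \frac{8}{5 + \frac{1}{6} \left(-4\right)}\right)}\right) + 41812 = \left(\frac{\left(-8\right) \frac{1}{5 - \frac{2}{3}}}{64} + \frac{35}{38 \left(- \frac{8}{5 - \frac{2}{3}}\right)}\right) + 41812 = \left(\frac{\left(-8\right) \frac{1}{\frac{13}{3}}}{64} + \frac{35}{38 \left(- \frac{8}{\frac{13}{3}}\right)}\right) + 41812 = \left(\frac{\left(-8\right) \frac{3}{13}}{64} + \frac{35}{38 \left(\left(-8\right) \frac{3}{13}\right)}\right) + 41812 = \left(\frac{1}{64} \left(- \frac{24}{13}\right) + \frac{35}{38 \left(- \frac{24}{13}\right)}\right) + 41812 = \left(- \frac{3}{104} + \frac{35}{38} \left(- \frac{13}{24}\right)\right) + 41812 = \left(- \frac{3}{104} - \frac{455}{912}\right) + 41812 = - \frac{6257}{11856} + 41812 = \frac{495716815}{11856}$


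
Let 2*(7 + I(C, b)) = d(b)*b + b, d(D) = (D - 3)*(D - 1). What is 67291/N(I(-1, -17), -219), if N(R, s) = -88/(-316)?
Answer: 5315989/22 ≈ 2.4164e+5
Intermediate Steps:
d(D) = (-1 + D)*(-3 + D) (d(D) = (-3 + D)*(-1 + D) = (-1 + D)*(-3 + D))
I(C, b) = -7 + b/2 + b*(3 + b² - 4*b)/2 (I(C, b) = -7 + ((3 + b² - 4*b)*b + b)/2 = -7 + (b*(3 + b² - 4*b) + b)/2 = -7 + (b + b*(3 + b² - 4*b))/2 = -7 + (b/2 + b*(3 + b² - 4*b)/2) = -7 + b/2 + b*(3 + b² - 4*b)/2)
N(R, s) = 22/79 (N(R, s) = -88*(-1/316) = 22/79)
67291/N(I(-1, -17), -219) = 67291/(22/79) = 67291*(79/22) = 5315989/22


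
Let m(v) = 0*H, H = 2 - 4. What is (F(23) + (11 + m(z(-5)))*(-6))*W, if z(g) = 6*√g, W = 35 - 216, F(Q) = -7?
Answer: 13213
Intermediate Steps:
H = -2
W = -181
m(v) = 0 (m(v) = 0*(-2) = 0)
(F(23) + (11 + m(z(-5)))*(-6))*W = (-7 + (11 + 0)*(-6))*(-181) = (-7 + 11*(-6))*(-181) = (-7 - 66)*(-181) = -73*(-181) = 13213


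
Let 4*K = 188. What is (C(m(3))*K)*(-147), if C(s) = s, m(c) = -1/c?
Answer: 2303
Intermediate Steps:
K = 47 (K = (¼)*188 = 47)
(C(m(3))*K)*(-147) = (-1/3*47)*(-147) = (-1*⅓*47)*(-147) = -⅓*47*(-147) = -47/3*(-147) = 2303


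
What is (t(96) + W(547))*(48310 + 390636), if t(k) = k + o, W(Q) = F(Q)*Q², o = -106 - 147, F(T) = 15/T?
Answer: 3532637408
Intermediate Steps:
o = -253
W(Q) = 15*Q (W(Q) = (15/Q)*Q² = 15*Q)
t(k) = -253 + k (t(k) = k - 253 = -253 + k)
(t(96) + W(547))*(48310 + 390636) = ((-253 + 96) + 15*547)*(48310 + 390636) = (-157 + 8205)*438946 = 8048*438946 = 3532637408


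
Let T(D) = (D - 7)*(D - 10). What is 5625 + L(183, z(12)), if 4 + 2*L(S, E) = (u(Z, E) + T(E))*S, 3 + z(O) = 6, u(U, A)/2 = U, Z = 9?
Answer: 9832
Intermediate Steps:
u(U, A) = 2*U
T(D) = (-10 + D)*(-7 + D) (T(D) = (-7 + D)*(-10 + D) = (-10 + D)*(-7 + D))
z(O) = 3 (z(O) = -3 + 6 = 3)
L(S, E) = -2 + S*(88 + E**2 - 17*E)/2 (L(S, E) = -2 + ((2*9 + (70 + E**2 - 17*E))*S)/2 = -2 + ((18 + (70 + E**2 - 17*E))*S)/2 = -2 + ((88 + E**2 - 17*E)*S)/2 = -2 + (S*(88 + E**2 - 17*E))/2 = -2 + S*(88 + E**2 - 17*E)/2)
5625 + L(183, z(12)) = 5625 + (-2 + 9*183 + (1/2)*183*(70 + 3**2 - 17*3)) = 5625 + (-2 + 1647 + (1/2)*183*(70 + 9 - 51)) = 5625 + (-2 + 1647 + (1/2)*183*28) = 5625 + (-2 + 1647 + 2562) = 5625 + 4207 = 9832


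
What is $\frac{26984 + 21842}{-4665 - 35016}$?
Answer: $- \frac{48826}{39681} \approx -1.2305$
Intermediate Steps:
$\frac{26984 + 21842}{-4665 - 35016} = \frac{48826}{-4665 - 35016} = \frac{48826}{-39681} = 48826 \left(- \frac{1}{39681}\right) = - \frac{48826}{39681}$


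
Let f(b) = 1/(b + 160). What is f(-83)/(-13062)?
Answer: -1/1005774 ≈ -9.9426e-7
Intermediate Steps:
f(b) = 1/(160 + b)
f(-83)/(-13062) = 1/((160 - 83)*(-13062)) = -1/13062/77 = (1/77)*(-1/13062) = -1/1005774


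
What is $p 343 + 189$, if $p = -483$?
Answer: $-165480$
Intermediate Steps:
$p 343 + 189 = \left(-483\right) 343 + 189 = -165669 + 189 = -165480$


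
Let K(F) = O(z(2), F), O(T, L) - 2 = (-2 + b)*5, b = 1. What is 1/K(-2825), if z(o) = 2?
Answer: -⅓ ≈ -0.33333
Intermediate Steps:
O(T, L) = -3 (O(T, L) = 2 + (-2 + 1)*5 = 2 - 1*5 = 2 - 5 = -3)
K(F) = -3
1/K(-2825) = 1/(-3) = -⅓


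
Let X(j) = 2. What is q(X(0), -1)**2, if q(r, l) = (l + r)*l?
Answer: 1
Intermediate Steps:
q(r, l) = l*(l + r)
q(X(0), -1)**2 = (-(-1 + 2))**2 = (-1*1)**2 = (-1)**2 = 1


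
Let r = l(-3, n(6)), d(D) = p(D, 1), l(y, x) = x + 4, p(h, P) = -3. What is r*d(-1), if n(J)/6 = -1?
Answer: 6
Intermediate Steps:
n(J) = -6 (n(J) = 6*(-1) = -6)
l(y, x) = 4 + x
d(D) = -3
r = -2 (r = 4 - 6 = -2)
r*d(-1) = -2*(-3) = 6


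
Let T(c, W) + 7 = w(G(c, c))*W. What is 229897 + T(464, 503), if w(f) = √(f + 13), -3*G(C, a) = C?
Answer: 229890 + 2515*I*√51/3 ≈ 2.2989e+5 + 5986.9*I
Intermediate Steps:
G(C, a) = -C/3
w(f) = √(13 + f)
T(c, W) = -7 + W*√(13 - c/3) (T(c, W) = -7 + √(13 - c/3)*W = -7 + W*√(13 - c/3))
229897 + T(464, 503) = 229897 + (-7 + (⅓)*503*√(117 - 3*464)) = 229897 + (-7 + (⅓)*503*√(117 - 1392)) = 229897 + (-7 + (⅓)*503*√(-1275)) = 229897 + (-7 + (⅓)*503*(5*I*√51)) = 229897 + (-7 + 2515*I*√51/3) = 229890 + 2515*I*√51/3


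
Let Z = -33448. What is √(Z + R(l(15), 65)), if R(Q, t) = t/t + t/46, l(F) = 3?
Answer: I*√70770862/46 ≈ 182.88*I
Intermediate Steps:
R(Q, t) = 1 + t/46 (R(Q, t) = 1 + t*(1/46) = 1 + t/46)
√(Z + R(l(15), 65)) = √(-33448 + (1 + (1/46)*65)) = √(-33448 + (1 + 65/46)) = √(-33448 + 111/46) = √(-1538497/46) = I*√70770862/46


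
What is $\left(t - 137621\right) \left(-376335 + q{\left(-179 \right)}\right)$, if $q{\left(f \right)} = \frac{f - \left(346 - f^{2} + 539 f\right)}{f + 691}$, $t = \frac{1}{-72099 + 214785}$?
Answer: $\frac{3781133858349347615}{73055232} \approx 5.1757 \cdot 10^{10}$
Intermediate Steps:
$t = \frac{1}{142686} \approx 7.0084 \cdot 10^{-6}$
$q{\left(f \right)} = \frac{-346 + f^{2} - 538 f}{691 + f}$ ($q{\left(f \right)} = \frac{f - \left(346 - f^{2} + 539 f\right)}{691 + f} = \frac{-346 + f^{2} - 538 f}{691 + f}$)
$\left(t - 137621\right) \left(-376335 + q{\left(-179 \right)}\right) = \left(\frac{1}{142686} - 137621\right) \left(-376335 + \frac{-346 + \left(-179\right)^{2} - -96302}{691 - 179}\right) = - \frac{19636590005 \left(-376335 + \frac{-346 + 32041 + 96302}{512}\right)}{142686} = - \frac{19636590005 \left(-376335 + \frac{1}{512} \cdot 127997\right)}{142686} = - \frac{19636590005 \left(-376335 + \frac{127997}{512}\right)}{142686} = \left(- \frac{19636590005}{142686}\right) \left(- \frac{192555523}{512}\right) = \frac{3781133858349347615}{73055232}$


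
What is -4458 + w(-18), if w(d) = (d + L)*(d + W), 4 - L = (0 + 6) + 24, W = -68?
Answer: -674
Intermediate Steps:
L = -26 (L = 4 - ((0 + 6) + 24) = 4 - (6 + 24) = 4 - 1*30 = 4 - 30 = -26)
w(d) = (-68 + d)*(-26 + d) (w(d) = (d - 26)*(d - 68) = (-26 + d)*(-68 + d) = (-68 + d)*(-26 + d))
-4458 + w(-18) = -4458 + (1768 + (-18)² - 94*(-18)) = -4458 + (1768 + 324 + 1692) = -4458 + 3784 = -674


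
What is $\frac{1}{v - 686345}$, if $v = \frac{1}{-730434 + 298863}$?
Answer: $- \frac{431571}{296206597996} \approx -1.457 \cdot 10^{-6}$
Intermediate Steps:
$v = - \frac{1}{431571}$ ($v = \frac{1}{-431571} = - \frac{1}{431571} \approx -2.3171 \cdot 10^{-6}$)
$\frac{1}{v - 686345} = \frac{1}{- \frac{1}{431571} - 686345} = \frac{1}{- \frac{296206597996}{431571}} = - \frac{431571}{296206597996}$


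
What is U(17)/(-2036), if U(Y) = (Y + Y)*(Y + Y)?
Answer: -289/509 ≈ -0.56778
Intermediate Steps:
U(Y) = 4*Y**2 (U(Y) = (2*Y)*(2*Y) = 4*Y**2)
U(17)/(-2036) = (4*17**2)/(-2036) = (4*289)*(-1/2036) = 1156*(-1/2036) = -289/509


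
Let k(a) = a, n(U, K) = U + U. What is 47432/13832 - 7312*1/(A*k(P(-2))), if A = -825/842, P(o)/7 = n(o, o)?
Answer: -375285047/1426425 ≈ -263.09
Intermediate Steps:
n(U, K) = 2*U
P(o) = 14*o (P(o) = 7*(2*o) = 14*o)
A = -825/842 (A = -825*1/842 = -825/842 ≈ -0.97981)
47432/13832 - 7312*1/(A*k(P(-2))) = 47432/13832 - 7312/((14*(-2))*(-825/842)) = 47432*(1/13832) - 7312/((-28*(-825/842))) = 847/247 - 7312/11550/421 = 847/247 - 7312*421/11550 = 847/247 - 1539176/5775 = -375285047/1426425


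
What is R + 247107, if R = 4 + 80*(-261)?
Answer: 226231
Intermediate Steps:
R = -20876 (R = 4 - 20880 = -20876)
R + 247107 = -20876 + 247107 = 226231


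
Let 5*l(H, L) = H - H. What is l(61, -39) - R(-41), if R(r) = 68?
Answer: -68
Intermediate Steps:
l(H, L) = 0 (l(H, L) = (H - H)/5 = (1/5)*0 = 0)
l(61, -39) - R(-41) = 0 - 1*68 = 0 - 68 = -68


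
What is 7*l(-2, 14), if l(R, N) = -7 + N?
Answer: 49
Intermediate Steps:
7*l(-2, 14) = 7*(-7 + 14) = 7*7 = 49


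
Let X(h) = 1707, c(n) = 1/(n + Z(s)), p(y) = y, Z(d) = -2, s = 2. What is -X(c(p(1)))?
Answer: -1707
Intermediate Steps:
c(n) = 1/(-2 + n) (c(n) = 1/(n - 2) = 1/(-2 + n))
-X(c(p(1))) = -1*1707 = -1707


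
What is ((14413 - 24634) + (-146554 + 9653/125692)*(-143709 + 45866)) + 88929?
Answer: 257477444298383/17956 ≈ 1.4339e+10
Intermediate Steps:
((14413 - 24634) + (-146554 + 9653/125692)*(-143709 + 45866)) + 88929 = (-10221 + (-146554 + 9653*(1/125692))*(-97843)) + 88929 = (-10221 + (-146554 + 1379/17956)*(-97843)) + 88929 = (-10221 - 2631522245/17956*(-97843)) + 88929 = (-10221 + 257476031017535/17956) + 88929 = 257475847489259/17956 + 88929 = 257477444298383/17956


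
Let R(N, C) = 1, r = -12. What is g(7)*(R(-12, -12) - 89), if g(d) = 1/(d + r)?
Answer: 88/5 ≈ 17.600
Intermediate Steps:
g(d) = 1/(-12 + d) (g(d) = 1/(d - 12) = 1/(-12 + d))
g(7)*(R(-12, -12) - 89) = (1 - 89)/(-12 + 7) = -88/(-5) = -⅕*(-88) = 88/5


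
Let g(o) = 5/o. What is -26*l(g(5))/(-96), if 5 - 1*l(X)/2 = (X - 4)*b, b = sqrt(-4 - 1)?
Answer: 65/24 + 13*I*sqrt(5)/8 ≈ 2.7083 + 3.6336*I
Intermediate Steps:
b = I*sqrt(5) (b = sqrt(-5) = I*sqrt(5) ≈ 2.2361*I)
l(X) = 10 - 2*I*sqrt(5)*(-4 + X) (l(X) = 10 - 2*(X - 4)*I*sqrt(5) = 10 - 2*(-4 + X)*I*sqrt(5) = 10 - 2*I*sqrt(5)*(-4 + X))
-26*l(g(5))/(-96) = -26*(10 + 8*I*sqrt(5) - 2*I*5/5*sqrt(5))/(-96) = -26*(10 + 8*I*sqrt(5) - 2*I*5*(1/5)*sqrt(5))*(-1)/96 = -26*(10 + 8*I*sqrt(5) - 2*I*1*sqrt(5))*(-1)/96 = -26*(10 + 8*I*sqrt(5) - 2*I*sqrt(5))*(-1)/96 = -26*(10 + 6*I*sqrt(5))*(-1)/96 = -26*(-5/48 - I*sqrt(5)/16) = 65/24 + 13*I*sqrt(5)/8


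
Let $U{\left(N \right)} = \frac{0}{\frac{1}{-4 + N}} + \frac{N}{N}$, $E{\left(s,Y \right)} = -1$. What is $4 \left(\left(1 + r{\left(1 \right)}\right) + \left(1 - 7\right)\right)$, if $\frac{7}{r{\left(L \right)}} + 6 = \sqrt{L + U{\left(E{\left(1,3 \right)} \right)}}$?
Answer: $- \frac{424}{17} - \frac{14 \sqrt{2}}{17} \approx -26.106$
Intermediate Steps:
$U{\left(N \right)} = 1$ ($U{\left(N \right)} = 0 \left(-4 + N\right) + 1 = 0 + 1 = 1$)
$r{\left(L \right)} = \frac{7}{-6 + \sqrt{1 + L}}$ ($r{\left(L \right)} = \frac{7}{-6 + \sqrt{L + 1}} = \frac{7}{-6 + \sqrt{1 + L}}$)
$4 \left(\left(1 + r{\left(1 \right)}\right) + \left(1 - 7\right)\right) = 4 \left(\left(1 + \frac{7}{-6 + \sqrt{1 + 1}}\right) + \left(1 - 7\right)\right) = 4 \left(\left(1 + \frac{7}{-6 + \sqrt{2}}\right) + \left(1 - 7\right)\right) = 4 \left(\left(1 + \frac{7}{-6 + \sqrt{2}}\right) - 6\right) = 4 \left(-5 + \frac{7}{-6 + \sqrt{2}}\right) = -20 + \frac{28}{-6 + \sqrt{2}}$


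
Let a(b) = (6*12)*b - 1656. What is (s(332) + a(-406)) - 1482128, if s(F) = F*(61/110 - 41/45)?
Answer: -749001518/495 ≈ -1.5131e+6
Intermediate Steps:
a(b) = -1656 + 72*b (a(b) = 72*b - 1656 = -1656 + 72*b)
s(F) = -353*F/990 (s(F) = F*(61*(1/110) - 41*1/45) = F*(61/110 - 41/45) = F*(-353/990) = -353*F/990)
(s(332) + a(-406)) - 1482128 = (-353/990*332 + (-1656 + 72*(-406))) - 1482128 = (-58598/495 + (-1656 - 29232)) - 1482128 = (-58598/495 - 30888) - 1482128 = -15348158/495 - 1482128 = -749001518/495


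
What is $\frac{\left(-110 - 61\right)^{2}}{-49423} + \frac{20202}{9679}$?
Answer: $\frac{715419807}{478365217} \approx 1.4956$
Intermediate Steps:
$\frac{\left(-110 - 61\right)^{2}}{-49423} + \frac{20202}{9679} = \left(-171\right)^{2} \left(- \frac{1}{49423}\right) + 20202 \cdot \frac{1}{9679} = 29241 \left(- \frac{1}{49423}\right) + \frac{20202}{9679} = - \frac{29241}{49423} + \frac{20202}{9679} = \frac{715419807}{478365217}$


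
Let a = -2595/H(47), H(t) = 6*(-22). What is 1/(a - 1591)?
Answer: -44/69139 ≈ -0.00063640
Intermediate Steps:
H(t) = -132
a = 865/44 (a = -2595/(-132) = -2595*(-1/132) = 865/44 ≈ 19.659)
1/(a - 1591) = 1/(865/44 - 1591) = 1/(-69139/44) = -44/69139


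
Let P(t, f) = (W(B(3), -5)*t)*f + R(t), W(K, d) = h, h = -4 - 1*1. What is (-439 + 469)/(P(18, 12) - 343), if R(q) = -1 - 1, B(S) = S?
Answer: -2/95 ≈ -0.021053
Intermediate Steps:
R(q) = -2
h = -5 (h = -4 - 1 = -5)
W(K, d) = -5
P(t, f) = -2 - 5*f*t (P(t, f) = (-5*t)*f - 2 = -5*f*t - 2 = -2 - 5*f*t)
(-439 + 469)/(P(18, 12) - 343) = (-439 + 469)/((-2 - 5*12*18) - 343) = 30/((-2 - 1080) - 343) = 30/(-1082 - 343) = 30/(-1425) = 30*(-1/1425) = -2/95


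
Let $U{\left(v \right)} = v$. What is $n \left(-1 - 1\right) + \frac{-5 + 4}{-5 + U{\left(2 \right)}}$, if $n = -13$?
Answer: $\frac{79}{3} \approx 26.333$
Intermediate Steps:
$n \left(-1 - 1\right) + \frac{-5 + 4}{-5 + U{\left(2 \right)}} = - 13 \left(-1 - 1\right) + \frac{-5 + 4}{-5 + 2} = - 13 \left(-1 - 1\right) - \frac{1}{-3} = \left(-13\right) \left(-2\right) - - \frac{1}{3} = 26 + \frac{1}{3} = \frac{79}{3}$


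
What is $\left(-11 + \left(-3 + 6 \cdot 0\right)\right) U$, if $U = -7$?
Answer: $98$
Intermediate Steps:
$\left(-11 + \left(-3 + 6 \cdot 0\right)\right) U = \left(-11 + \left(-3 + 6 \cdot 0\right)\right) \left(-7\right) = \left(-11 + \left(-3 + 0\right)\right) \left(-7\right) = \left(-11 - 3\right) \left(-7\right) = \left(-14\right) \left(-7\right) = 98$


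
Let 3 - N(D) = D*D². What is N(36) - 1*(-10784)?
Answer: -35869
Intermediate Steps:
N(D) = 3 - D³ (N(D) = 3 - D*D² = 3 - D³)
N(36) - 1*(-10784) = (3 - 1*36³) - 1*(-10784) = (3 - 1*46656) + 10784 = (3 - 46656) + 10784 = -46653 + 10784 = -35869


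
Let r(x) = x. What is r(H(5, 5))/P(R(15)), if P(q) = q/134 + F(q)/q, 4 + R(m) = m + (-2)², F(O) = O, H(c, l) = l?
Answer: 670/149 ≈ 4.4966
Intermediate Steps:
R(m) = m (R(m) = -4 + (m + (-2)²) = -4 + (m + 4) = -4 + (4 + m) = m)
P(q) = 1 + q/134 (P(q) = q/134 + q/q = q*(1/134) + 1 = q/134 + 1 = 1 + q/134)
r(H(5, 5))/P(R(15)) = 5/(1 + (1/134)*15) = 5/(1 + 15/134) = 5/(149/134) = 5*(134/149) = 670/149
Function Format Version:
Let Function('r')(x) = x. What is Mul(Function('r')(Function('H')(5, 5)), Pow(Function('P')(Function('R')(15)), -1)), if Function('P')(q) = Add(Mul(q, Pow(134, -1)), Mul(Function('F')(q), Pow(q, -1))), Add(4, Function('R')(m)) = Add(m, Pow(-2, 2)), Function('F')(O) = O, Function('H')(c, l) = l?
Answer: Rational(670, 149) ≈ 4.4966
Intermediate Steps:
Function('R')(m) = m (Function('R')(m) = Add(-4, Add(m, Pow(-2, 2))) = Add(-4, Add(m, 4)) = Add(-4, Add(4, m)) = m)
Function('P')(q) = Add(1, Mul(Rational(1, 134), q)) (Function('P')(q) = Add(Mul(q, Pow(134, -1)), Mul(q, Pow(q, -1))) = Add(Mul(q, Rational(1, 134)), 1) = Add(Mul(Rational(1, 134), q), 1) = Add(1, Mul(Rational(1, 134), q)))
Mul(Function('r')(Function('H')(5, 5)), Pow(Function('P')(Function('R')(15)), -1)) = Mul(5, Pow(Add(1, Mul(Rational(1, 134), 15)), -1)) = Mul(5, Pow(Add(1, Rational(15, 134)), -1)) = Mul(5, Pow(Rational(149, 134), -1)) = Mul(5, Rational(134, 149)) = Rational(670, 149)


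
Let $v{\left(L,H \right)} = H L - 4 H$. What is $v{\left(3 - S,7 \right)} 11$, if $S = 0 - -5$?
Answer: $-462$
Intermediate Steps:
$S = 5$ ($S = 0 + 5 = 5$)
$v{\left(L,H \right)} = - 4 H + H L$
$v{\left(3 - S,7 \right)} 11 = 7 \left(-4 + \left(3 - 5\right)\right) 11 = 7 \left(-4 - 2\right) 11 = 7 \left(-6\right) 11 = \left(-42\right) 11 = -462$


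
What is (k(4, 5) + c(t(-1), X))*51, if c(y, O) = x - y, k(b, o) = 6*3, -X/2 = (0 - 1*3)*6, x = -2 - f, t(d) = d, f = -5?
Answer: 1122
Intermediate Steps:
x = 3 (x = -2 - 1*(-5) = -2 + 5 = 3)
X = 36 (X = -2*(0 - 1*3)*6 = -2*(0 - 3)*6 = -(-6)*6 = -2*(-18) = 36)
k(b, o) = 18
c(y, O) = 3 - y
(k(4, 5) + c(t(-1), X))*51 = (18 + (3 - 1*(-1)))*51 = (18 + (3 + 1))*51 = (18 + 4)*51 = 22*51 = 1122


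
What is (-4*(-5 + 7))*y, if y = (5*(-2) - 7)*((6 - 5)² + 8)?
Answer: 1224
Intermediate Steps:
y = -153 (y = (-10 - 7)*(1² + 8) = -17*(1 + 8) = -17*9 = -153)
(-4*(-5 + 7))*y = -4*(-5 + 7)*(-153) = -4*2*(-153) = -8*(-153) = 1224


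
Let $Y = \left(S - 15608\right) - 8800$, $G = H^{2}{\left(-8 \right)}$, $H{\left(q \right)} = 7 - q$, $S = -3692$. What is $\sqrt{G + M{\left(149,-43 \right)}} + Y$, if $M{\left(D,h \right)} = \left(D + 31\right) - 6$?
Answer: $-28100 + \sqrt{399} \approx -28080.0$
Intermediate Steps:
$M{\left(D,h \right)} = 25 + D$ ($M{\left(D,h \right)} = \left(31 + D\right) - 6 = 25 + D$)
$G = 225$ ($G = \left(7 - -8\right)^{2} = \left(7 + 8\right)^{2} = 15^{2} = 225$)
$Y = -28100$ ($Y = \left(-3692 - 15608\right) - 8800 = -19300 - 8800 = -28100$)
$\sqrt{G + M{\left(149,-43 \right)}} + Y = \sqrt{225 + \left(25 + 149\right)} - 28100 = \sqrt{225 + 174} - 28100 = \sqrt{399} - 28100 = -28100 + \sqrt{399}$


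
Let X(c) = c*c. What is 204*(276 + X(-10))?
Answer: 76704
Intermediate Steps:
X(c) = c**2
204*(276 + X(-10)) = 204*(276 + (-10)**2) = 204*(276 + 100) = 204*376 = 76704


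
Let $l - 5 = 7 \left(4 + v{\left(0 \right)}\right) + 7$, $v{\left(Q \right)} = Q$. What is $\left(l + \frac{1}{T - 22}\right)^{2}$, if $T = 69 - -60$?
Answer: $\frac{18326961}{11449} \approx 1600.7$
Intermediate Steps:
$T = 129$ ($T = 69 + 60 = 129$)
$l = 40$ ($l = 5 + \left(7 \left(4 + 0\right) + 7\right) = 5 + \left(7 \cdot 4 + 7\right) = 5 + \left(28 + 7\right) = 5 + 35 = 40$)
$\left(l + \frac{1}{T - 22}\right)^{2} = \left(40 + \frac{1}{129 - 22}\right)^{2} = \left(40 + \frac{1}{107}\right)^{2} = \left(\frac{4281}{107}\right)^{2} = \frac{18326961}{11449}$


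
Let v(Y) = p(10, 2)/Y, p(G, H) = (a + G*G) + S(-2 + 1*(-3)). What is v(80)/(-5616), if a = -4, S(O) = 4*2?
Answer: -1/4320 ≈ -0.00023148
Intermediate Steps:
S(O) = 8
p(G, H) = 4 + G**2 (p(G, H) = (-4 + G*G) + 8 = (-4 + G**2) + 8 = 4 + G**2)
v(Y) = 104/Y (v(Y) = (4 + 10**2)/Y = (4 + 100)/Y = 104/Y)
v(80)/(-5616) = (104/80)/(-5616) = (104*(1/80))*(-1/5616) = (13/10)*(-1/5616) = -1/4320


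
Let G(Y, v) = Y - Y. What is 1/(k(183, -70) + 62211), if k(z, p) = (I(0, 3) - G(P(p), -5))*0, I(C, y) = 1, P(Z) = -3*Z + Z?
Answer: 1/62211 ≈ 1.6074e-5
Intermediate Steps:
P(Z) = -2*Z
G(Y, v) = 0
k(z, p) = 0 (k(z, p) = (1 - 1*0)*0 = (1 + 0)*0 = 1*0 = 0)
1/(k(183, -70) + 62211) = 1/(0 + 62211) = 1/62211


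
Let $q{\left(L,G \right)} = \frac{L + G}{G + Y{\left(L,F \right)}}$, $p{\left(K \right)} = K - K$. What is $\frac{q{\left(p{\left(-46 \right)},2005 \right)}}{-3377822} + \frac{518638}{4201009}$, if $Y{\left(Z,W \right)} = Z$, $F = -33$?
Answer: $\frac{1751862645427}{14190260622398} \approx 0.12346$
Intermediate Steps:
$p{\left(K \right)} = 0$
$q{\left(L,G \right)} = 1$ ($q{\left(L,G \right)} = \frac{L + G}{G + L} = \frac{G + L}{G + L} = 1$)
$\frac{q{\left(p{\left(-46 \right)},2005 \right)}}{-3377822} + \frac{518638}{4201009} = 1 \frac{1}{-3377822} + \frac{518638}{4201009} = 1 \left(- \frac{1}{3377822}\right) + 518638 \cdot \frac{1}{4201009} = - \frac{1}{3377822} + \frac{518638}{4201009} = \frac{1751862645427}{14190260622398}$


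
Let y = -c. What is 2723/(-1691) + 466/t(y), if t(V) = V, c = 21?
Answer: -845189/35511 ≈ -23.801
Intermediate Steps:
y = -21 (y = -1*21 = -21)
2723/(-1691) + 466/t(y) = 2723/(-1691) + 466/(-21) = 2723*(-1/1691) + 466*(-1/21) = -2723/1691 - 466/21 = -845189/35511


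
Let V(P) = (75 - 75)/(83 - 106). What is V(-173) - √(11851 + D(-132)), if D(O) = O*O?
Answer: -5*√1171 ≈ -171.10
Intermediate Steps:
V(P) = 0 (V(P) = 0/(-23) = 0*(-1/23) = 0)
D(O) = O²
V(-173) - √(11851 + D(-132)) = 0 - √(11851 + (-132)²) = 0 - √(11851 + 17424) = 0 - √29275 = 0 - 5*√1171 = -5*√1171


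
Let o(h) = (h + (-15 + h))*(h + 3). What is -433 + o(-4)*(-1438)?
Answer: -33507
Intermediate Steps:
o(h) = (-15 + 2*h)*(3 + h)
-433 + o(-4)*(-1438) = -433 + (-45 - 9*(-4) + 2*(-4)**2)*(-1438) = -433 + (-45 + 36 + 2*16)*(-1438) = -433 + (-45 + 36 + 32)*(-1438) = -433 + 23*(-1438) = -433 - 33074 = -33507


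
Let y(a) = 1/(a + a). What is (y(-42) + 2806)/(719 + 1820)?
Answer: 235703/213276 ≈ 1.1052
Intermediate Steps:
y(a) = 1/(2*a)
(y(-42) + 2806)/(719 + 1820) = ((½)/(-42) + 2806)/(719 + 1820) = ((½)*(-1/42) + 2806)/2539 = (-1/84 + 2806)*(1/2539) = (235703/84)*(1/2539) = 235703/213276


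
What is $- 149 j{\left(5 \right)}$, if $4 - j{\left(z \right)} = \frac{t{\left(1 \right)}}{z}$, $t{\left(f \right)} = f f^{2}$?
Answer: $- \frac{2831}{5} \approx -566.2$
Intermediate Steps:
$t{\left(f \right)} = f^{3}$
$j{\left(z \right)} = 4 - \frac{1}{z}$ ($j{\left(z \right)} = 4 - \frac{1^{3}}{z} = 4 - 1 \frac{1}{z} = 4 - \frac{1}{z}$)
$- 149 j{\left(5 \right)} = - 149 \left(4 - \frac{1}{5}\right) = \left(-149\right) \frac{19}{5} = - \frac{2831}{5}$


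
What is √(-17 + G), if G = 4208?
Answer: √4191 ≈ 64.738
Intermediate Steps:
√(-17 + G) = √(-17 + 4208) = √4191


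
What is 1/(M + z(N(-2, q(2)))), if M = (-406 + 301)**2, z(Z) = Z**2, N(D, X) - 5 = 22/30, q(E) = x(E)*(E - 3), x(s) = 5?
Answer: 225/2488021 ≈ 9.0433e-5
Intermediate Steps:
q(E) = -15 + 5*E (q(E) = 5*(E - 3) = 5*(-3 + E) = -15 + 5*E)
N(D, X) = 86/15 (N(D, X) = 5 + 22/30 = 5 + 22*(1/30) = 5 + 11/15 = 86/15)
M = 11025 (M = (-105)**2 = 11025)
1/(M + z(N(-2, q(2)))) = 1/(11025 + (86/15)**2) = 1/(11025 + 7396/225) = 1/(2488021/225) = 225/2488021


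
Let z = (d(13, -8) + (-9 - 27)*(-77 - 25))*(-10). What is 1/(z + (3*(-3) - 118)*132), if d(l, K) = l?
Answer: -1/53614 ≈ -1.8652e-5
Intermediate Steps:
z = -36850 (z = (13 + (-9 - 27)*(-77 - 25))*(-10) = (13 - 36*(-102))*(-10) = (13 + 3672)*(-10) = 3685*(-10) = -36850)
1/(z + (3*(-3) - 118)*132) = 1/(-36850 + (3*(-3) - 118)*132) = 1/(-36850 + (-9 - 118)*132) = 1/(-36850 - 127*132) = 1/(-36850 - 16764) = 1/(-53614) = -1/53614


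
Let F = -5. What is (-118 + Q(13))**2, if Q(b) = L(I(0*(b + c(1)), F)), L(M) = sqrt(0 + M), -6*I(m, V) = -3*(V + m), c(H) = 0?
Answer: (236 - I*sqrt(10))**2/4 ≈ 13922.0 - 373.15*I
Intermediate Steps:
I(m, V) = V/2 + m/2 (I(m, V) = -(-1)*(V + m)/2 = -(-3*V - 3*m)/6 = V/2 + m/2)
L(M) = sqrt(M)
Q(b) = I*sqrt(10)/2 (Q(b) = sqrt((1/2)*(-5) + (0*(b + 0))/2) = sqrt(-5/2 + (0*b)/2) = sqrt(-5/2 + (1/2)*0) = sqrt(-5/2 + 0) = sqrt(-5/2) = I*sqrt(10)/2)
(-118 + Q(13))**2 = (-118 + I*sqrt(10)/2)**2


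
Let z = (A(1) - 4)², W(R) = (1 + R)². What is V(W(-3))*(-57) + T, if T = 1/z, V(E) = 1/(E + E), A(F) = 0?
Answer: -113/16 ≈ -7.0625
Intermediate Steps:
z = 16 (z = (0 - 4)² = (-4)² = 16)
V(E) = 1/(2*E)
T = 1/16 ≈ 0.062500
V(W(-3))*(-57) + T = (1/(2*((1 - 3)²)))*(-57) + 1/16 = (1/(2*((-2)²)))*(-57) + 1/16 = ((½)/4)*(-57) + 1/16 = ((½)*(¼))*(-57) + 1/16 = (⅛)*(-57) + 1/16 = -57/8 + 1/16 = -113/16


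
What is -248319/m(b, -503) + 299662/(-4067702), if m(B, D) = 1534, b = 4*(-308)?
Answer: -505273687223/3119927434 ≈ -161.95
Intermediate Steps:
b = -1232
-248319/m(b, -503) + 299662/(-4067702) = -248319/1534 + 299662/(-4067702) = -248319*1/1534 + 299662*(-1/4067702) = -248319/1534 - 149831/2033851 = -505273687223/3119927434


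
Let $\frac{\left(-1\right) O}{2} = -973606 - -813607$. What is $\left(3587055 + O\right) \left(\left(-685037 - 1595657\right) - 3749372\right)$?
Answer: $-23559787455498$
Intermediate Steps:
$O = 319998$ ($O = - 2 \left(-973606 - -813607\right) = - 2 \left(-973606 + 813607\right) = \left(-2\right) \left(-159999\right) = 319998$)
$\left(3587055 + O\right) \left(\left(-685037 - 1595657\right) - 3749372\right) = \left(3587055 + 319998\right) \left(\left(-685037 - 1595657\right) - 3749372\right) = 3907053 \left(\left(-685037 - 1595657\right) - 3749372\right) = 3907053 \left(-2280694 - 3749372\right) = 3907053 \left(-6030066\right) = -23559787455498$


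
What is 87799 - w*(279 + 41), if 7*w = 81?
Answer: 588673/7 ≈ 84096.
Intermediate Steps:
w = 81/7 (w = (1/7)*81 = 81/7 ≈ 11.571)
87799 - w*(279 + 41) = 87799 - 81*(279 + 41)/7 = 87799 - 81*320/7 = 87799 - 1*25920/7 = 87799 - 25920/7 = 588673/7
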